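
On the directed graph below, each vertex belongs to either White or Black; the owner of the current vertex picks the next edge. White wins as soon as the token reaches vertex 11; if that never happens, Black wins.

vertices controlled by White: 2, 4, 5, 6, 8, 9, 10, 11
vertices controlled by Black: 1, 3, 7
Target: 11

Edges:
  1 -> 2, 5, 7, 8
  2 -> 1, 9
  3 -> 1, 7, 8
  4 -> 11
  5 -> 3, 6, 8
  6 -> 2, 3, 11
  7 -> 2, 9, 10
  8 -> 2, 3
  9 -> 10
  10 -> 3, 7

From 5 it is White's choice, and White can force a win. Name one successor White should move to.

A0 = {11}
A1: add {4, 6} — 4 (White) has 4→11; 6 (White) has 6→11.
A2: add {5} — 5 (White) has 5→6.
A3 = A2; e.g. 1 (Black) can still go to 2. Fixed point.
From 5, successor 6 is in the attractor (rank 1); the other successors 3, 8 are not.

6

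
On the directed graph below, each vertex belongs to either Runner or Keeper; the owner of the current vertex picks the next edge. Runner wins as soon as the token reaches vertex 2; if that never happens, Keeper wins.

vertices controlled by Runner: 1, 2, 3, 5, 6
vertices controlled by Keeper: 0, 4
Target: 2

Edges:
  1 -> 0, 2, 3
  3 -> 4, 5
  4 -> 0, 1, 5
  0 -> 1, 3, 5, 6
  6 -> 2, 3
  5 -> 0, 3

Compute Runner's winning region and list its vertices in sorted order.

A0 = {2}
A1: add {1, 6} — 1 (Runner) has 1→2; 6 (Runner) has 6→2.
A2 = A1; e.g. 0 (Keeper) can still go to 3. Fixed point.
Runner's winning region = {1, 2, 6}.

1, 2, 6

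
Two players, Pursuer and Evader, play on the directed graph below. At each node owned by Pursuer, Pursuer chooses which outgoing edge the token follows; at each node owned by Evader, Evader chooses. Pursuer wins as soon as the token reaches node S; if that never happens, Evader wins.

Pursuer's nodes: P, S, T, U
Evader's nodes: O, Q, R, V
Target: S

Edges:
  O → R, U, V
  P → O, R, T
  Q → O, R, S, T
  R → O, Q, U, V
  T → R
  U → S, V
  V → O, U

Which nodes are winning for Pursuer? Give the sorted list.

A0 = {S}
A1: add {U} — U (Pursuer) has U→S.
A2 = A1; e.g. O (Evader) can still go to R. Fixed point.
Pursuer's winning region = {S, U}.

S, U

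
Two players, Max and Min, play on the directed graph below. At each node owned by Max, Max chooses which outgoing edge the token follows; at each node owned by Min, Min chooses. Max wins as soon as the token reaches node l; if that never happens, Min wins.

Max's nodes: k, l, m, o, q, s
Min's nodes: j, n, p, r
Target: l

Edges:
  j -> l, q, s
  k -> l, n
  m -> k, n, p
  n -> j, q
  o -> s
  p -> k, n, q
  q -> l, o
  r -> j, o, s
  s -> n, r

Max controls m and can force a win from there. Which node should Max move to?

A0 = {l}
A1: add {k, q} — k (Max) has k→l; q (Max) has q→l.
A2: add {m} — m (Max) has m→k.
A3 = A2; e.g. j (Min) can still go to s. Fixed point.
From m, successor k is in the attractor (rank 1); the other successors n, p are not.

k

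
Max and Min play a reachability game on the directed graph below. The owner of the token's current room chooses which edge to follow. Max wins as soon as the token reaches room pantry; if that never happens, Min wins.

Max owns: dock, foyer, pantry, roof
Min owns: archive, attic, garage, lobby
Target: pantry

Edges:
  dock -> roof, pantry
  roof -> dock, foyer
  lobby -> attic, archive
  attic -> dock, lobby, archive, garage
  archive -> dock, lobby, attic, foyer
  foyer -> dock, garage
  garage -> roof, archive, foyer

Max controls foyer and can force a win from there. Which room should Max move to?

dock

A0 = {pantry}
A1: add {dock} — dock (Max) has dock→pantry.
A2: add {foyer, roof} — roof (Max) has roof→dock; foyer (Max) has foyer→dock.
A3 = A2; e.g. lobby (Min) can still go to attic. Fixed point.
From foyer, successor dock is in the attractor (rank 1); the other successor garage is not.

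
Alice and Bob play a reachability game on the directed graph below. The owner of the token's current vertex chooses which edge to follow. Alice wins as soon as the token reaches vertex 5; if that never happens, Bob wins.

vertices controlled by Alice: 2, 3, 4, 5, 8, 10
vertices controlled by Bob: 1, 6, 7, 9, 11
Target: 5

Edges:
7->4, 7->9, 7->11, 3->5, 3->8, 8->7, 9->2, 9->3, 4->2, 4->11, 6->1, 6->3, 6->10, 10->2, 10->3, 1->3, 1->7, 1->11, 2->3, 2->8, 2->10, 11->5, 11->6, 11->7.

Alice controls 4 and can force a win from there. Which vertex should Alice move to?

A0 = {5}
A1: add {3} — 3 (Alice) has 3→5.
A2: add {2, 10} — 2 (Alice) has 2→3; 10 (Alice) has 10→3.
A3: add {4, 9} — 4 (Alice) has 4→2; 9 (Bob): all of {2, 3} already in.
A4 = A3; e.g. 1 (Bob) can still go to 7. Fixed point.
From 4, successor 2 is in the attractor (rank 2); the other successor 11 is not.

2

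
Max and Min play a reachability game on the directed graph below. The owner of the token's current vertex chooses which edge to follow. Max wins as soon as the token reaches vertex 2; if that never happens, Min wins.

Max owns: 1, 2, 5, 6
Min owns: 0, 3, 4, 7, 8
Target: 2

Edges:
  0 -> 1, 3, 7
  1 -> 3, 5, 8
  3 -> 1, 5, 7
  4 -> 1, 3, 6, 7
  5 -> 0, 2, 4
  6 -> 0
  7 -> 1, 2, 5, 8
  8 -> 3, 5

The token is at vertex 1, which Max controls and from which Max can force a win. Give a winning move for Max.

A0 = {2}
A1: add {5} — 5 (Max) has 5→2.
A2: add {1} — 1 (Max) has 1→5.
A3 = A2; e.g. 0 (Min) can still go to 3. Fixed point.
From 1, successor 5 is in the attractor (rank 1); the other successors 3, 8 are not.

5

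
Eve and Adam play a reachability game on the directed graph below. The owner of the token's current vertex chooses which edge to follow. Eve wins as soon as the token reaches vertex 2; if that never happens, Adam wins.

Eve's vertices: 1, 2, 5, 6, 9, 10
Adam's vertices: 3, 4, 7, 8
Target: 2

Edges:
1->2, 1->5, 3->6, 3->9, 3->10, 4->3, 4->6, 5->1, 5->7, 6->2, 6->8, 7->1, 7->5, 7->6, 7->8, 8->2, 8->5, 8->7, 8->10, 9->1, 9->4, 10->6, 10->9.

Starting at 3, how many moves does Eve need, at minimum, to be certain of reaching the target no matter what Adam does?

3

A0 = {2}
A1: add {1, 6} — 1 (Eve) has 1→2; 6 (Eve) has 6→2.
A2: add {5, 9, 10} — 5 (Eve) has 5→1; 9 (Eve) has 9→1; 10 (Eve) has 10→6.
A3: add {3} — 3 (Adam): all of {6, 9, 10} already in.
3 enters the attractor at level 3, so Eve can force the target in 3 moves from there.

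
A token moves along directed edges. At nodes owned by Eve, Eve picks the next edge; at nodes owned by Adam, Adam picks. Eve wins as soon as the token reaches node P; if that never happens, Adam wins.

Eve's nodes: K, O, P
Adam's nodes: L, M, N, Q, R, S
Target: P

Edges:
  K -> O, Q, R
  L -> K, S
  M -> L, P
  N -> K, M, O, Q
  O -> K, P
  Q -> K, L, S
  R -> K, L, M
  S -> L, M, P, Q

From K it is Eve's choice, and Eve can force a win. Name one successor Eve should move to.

O

A0 = {P}
A1: add {O} — O (Eve) has O→P.
A2: add {K} — K (Eve) has K→O.
A3 = A2; e.g. L (Adam) can still go to S. Fixed point.
From K, successor O is in the attractor (rank 1); the other successors Q, R are not.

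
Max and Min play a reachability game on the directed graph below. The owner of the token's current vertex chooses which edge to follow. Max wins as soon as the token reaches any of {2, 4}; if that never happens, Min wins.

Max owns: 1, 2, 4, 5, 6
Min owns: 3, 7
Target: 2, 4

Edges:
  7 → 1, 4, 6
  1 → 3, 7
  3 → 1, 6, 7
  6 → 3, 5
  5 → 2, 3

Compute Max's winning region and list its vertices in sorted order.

A0 = {2, 4}
A1: add {5} — 5 (Max) has 5→2.
A2: add {6} — 6 (Max) has 6→5.
A3 = A2; e.g. 1 (Max) has no edge into A2. Fixed point.
Max's winning region = {2, 4, 5, 6}.

2, 4, 5, 6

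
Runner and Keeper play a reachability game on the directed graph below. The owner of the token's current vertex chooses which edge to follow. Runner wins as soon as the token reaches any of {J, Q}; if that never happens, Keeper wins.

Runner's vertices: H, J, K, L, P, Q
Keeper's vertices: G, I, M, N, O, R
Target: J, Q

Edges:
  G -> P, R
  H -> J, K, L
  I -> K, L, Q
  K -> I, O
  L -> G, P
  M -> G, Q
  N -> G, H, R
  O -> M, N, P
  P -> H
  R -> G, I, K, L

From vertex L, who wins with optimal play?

A0 = {J, Q}
A1: add {H} — H (Runner) has H→J.
A2: add {P} — P (Runner) has P→H.
A3: add {L} — L (Runner) has L→P.
A4 = A3; e.g. G (Keeper) can still go to R. Fixed point.
L ∈ A3, so Runner can force the target.

Runner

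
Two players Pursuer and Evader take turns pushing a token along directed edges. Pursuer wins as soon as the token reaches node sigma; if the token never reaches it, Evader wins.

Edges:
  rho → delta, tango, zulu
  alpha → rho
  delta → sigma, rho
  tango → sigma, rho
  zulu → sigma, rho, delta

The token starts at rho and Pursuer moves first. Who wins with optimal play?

Evader

Track states (vertex, player-to-move).
A0 = {(sigma,Pursuer), (sigma,Evader)}
A1: add {(delta,Pursuer), (tango,Pursuer), (zulu,Pursuer)}.
A2: add {(rho,Evader)}.
A3: add {(alpha,Pursuer)}.
A4 = A3; e.g. (rho,Pursuer) stays out. (rho,Pursuer) never enters ⇒ Evader avoids the target.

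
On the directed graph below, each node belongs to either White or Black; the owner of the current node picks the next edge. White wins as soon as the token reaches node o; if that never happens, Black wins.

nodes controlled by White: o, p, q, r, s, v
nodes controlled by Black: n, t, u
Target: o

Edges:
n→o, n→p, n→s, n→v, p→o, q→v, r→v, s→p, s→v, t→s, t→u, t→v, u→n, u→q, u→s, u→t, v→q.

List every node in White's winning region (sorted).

A0 = {o}
A1: add {p} — p (White) has p→o.
A2: add {s} — s (White) has s→p.
A3 = A2; e.g. n (Black) can still go to v. Fixed point.
White's winning region = {o, p, s}.

o, p, s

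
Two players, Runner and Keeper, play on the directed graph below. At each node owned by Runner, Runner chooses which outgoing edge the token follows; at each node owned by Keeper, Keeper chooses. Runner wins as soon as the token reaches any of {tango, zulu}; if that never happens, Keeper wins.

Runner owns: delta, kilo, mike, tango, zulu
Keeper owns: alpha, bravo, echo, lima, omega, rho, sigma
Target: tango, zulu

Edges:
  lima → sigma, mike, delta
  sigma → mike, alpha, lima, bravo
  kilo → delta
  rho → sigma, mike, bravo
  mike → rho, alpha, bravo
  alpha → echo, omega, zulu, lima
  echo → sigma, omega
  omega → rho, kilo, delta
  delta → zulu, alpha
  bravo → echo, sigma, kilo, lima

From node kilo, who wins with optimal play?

A0 = {tango, zulu}
A1: add {delta} — delta (Runner) has delta→zulu.
A2: add {kilo} — kilo (Runner) has kilo→delta.
A3 = A2; e.g. rho (Keeper) can still go to sigma. Fixed point.
kilo ∈ A2, so Runner can force the target.

Runner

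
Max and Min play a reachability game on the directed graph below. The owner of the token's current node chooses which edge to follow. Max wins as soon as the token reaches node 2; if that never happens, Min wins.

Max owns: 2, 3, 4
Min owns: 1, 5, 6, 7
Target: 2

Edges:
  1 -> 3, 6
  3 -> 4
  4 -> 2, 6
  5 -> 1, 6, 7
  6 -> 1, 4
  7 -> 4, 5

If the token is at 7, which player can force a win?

Min

A0 = {2}
A1: add {4} — 4 (Max) has 4→2.
A2: add {3} — 3 (Max) has 3→4.
A3 = A2; e.g. 1 (Min) can still go to 6. Fixed point.
7 never enters the attractor, so Min can avoid the target forever.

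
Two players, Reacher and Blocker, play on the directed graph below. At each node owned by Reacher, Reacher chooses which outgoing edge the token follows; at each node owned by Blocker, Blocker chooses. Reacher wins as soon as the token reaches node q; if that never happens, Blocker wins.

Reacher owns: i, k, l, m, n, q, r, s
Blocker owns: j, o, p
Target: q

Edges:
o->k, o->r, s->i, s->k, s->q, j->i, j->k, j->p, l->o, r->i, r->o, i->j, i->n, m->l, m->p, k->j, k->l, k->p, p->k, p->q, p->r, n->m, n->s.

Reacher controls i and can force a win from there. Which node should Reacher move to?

n

A0 = {q}
A1: add {s} — s (Reacher) has s→q.
A2: add {n} — n (Reacher) has n→s.
A3: add {i} — i (Reacher) has i→n.
A4: add {r} — r (Reacher) has r→i.
A5 = A4; e.g. j (Blocker) can still go to k. Fixed point.
From i, successor n is in the attractor (rank 2); the other successor j is not.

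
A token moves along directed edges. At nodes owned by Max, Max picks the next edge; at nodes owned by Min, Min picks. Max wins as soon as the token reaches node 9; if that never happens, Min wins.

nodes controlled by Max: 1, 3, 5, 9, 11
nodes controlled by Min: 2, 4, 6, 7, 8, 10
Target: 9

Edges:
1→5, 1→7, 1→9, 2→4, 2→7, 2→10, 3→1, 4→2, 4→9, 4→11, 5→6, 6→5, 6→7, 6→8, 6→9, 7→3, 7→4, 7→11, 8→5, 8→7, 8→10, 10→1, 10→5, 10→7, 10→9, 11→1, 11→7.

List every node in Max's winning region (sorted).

1, 3, 9, 11

A0 = {9}
A1: add {1} — 1 (Max) has 1→9.
A2: add {3, 11} — 3 (Max) has 3→1; 11 (Max) has 11→1.
A3 = A2; e.g. 2 (Min) can still go to 4. Fixed point.
Max's winning region = {1, 3, 9, 11}.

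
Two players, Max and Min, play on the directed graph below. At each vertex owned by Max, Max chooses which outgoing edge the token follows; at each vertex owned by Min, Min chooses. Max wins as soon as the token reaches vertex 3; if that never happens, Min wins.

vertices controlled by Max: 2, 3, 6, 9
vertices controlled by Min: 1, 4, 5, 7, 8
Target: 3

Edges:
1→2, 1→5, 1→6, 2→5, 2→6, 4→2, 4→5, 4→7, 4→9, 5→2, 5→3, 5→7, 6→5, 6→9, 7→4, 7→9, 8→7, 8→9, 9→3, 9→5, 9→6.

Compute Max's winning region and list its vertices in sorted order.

A0 = {3}
A1: add {9} — 9 (Max) has 9→3.
A2: add {6} — 6 (Max) has 6→9.
A3: add {2} — 2 (Max) has 2→6.
A4 = A3; e.g. 1 (Min) can still go to 5. Fixed point.
Max's winning region = {2, 3, 6, 9}.

2, 3, 6, 9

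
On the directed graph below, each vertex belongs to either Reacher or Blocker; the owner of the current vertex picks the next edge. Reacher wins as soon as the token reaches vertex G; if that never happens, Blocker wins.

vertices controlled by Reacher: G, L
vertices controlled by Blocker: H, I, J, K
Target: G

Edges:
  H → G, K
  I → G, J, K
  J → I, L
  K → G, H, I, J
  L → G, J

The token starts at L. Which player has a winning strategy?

Reacher

A0 = {G}
A1: add {L} — L (Reacher) has L→G.
A2 = A1; e.g. H (Blocker) can still go to K. Fixed point.
L ∈ A1, so Reacher can force the target.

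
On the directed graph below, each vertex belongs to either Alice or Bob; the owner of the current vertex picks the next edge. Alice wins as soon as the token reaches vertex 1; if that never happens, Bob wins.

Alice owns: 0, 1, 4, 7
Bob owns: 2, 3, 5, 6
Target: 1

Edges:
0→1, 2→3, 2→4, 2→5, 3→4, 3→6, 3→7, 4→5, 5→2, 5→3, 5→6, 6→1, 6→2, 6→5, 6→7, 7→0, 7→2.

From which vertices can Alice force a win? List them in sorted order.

0, 1, 7

A0 = {1}
A1: add {0} — 0 (Alice) has 0→1.
A2: add {7} — 7 (Alice) has 7→0.
A3 = A2; e.g. 2 (Bob) can still go to 3. Fixed point.
Alice's winning region = {0, 1, 7}.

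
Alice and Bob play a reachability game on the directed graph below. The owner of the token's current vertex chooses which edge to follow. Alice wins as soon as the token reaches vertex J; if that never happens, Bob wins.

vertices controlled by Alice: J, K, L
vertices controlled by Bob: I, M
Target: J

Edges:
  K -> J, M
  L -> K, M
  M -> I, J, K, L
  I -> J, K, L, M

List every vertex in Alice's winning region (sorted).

J, K, L

A0 = {J}
A1: add {K} — K (Alice) has K→J.
A2: add {L} — L (Alice) has L→K.
A3 = A2; e.g. I (Bob) can still go to M. Fixed point.
Alice's winning region = {J, K, L}.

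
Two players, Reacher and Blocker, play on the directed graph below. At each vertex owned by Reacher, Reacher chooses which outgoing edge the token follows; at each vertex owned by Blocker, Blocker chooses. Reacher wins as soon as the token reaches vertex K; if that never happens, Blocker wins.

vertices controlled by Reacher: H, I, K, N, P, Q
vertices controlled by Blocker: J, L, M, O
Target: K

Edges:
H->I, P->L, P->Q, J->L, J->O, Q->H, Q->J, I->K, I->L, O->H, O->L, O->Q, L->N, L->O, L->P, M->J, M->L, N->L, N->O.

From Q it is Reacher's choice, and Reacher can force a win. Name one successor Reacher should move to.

H

A0 = {K}
A1: add {I} — I (Reacher) has I→K.
A2: add {H} — H (Reacher) has H→I.
A3: add {Q} — Q (Reacher) has Q→H.
A4: add {P} — P (Reacher) has P→Q.
A5 = A4; e.g. J (Blocker) can still go to L. Fixed point.
From Q, successor H is in the attractor (rank 2); the other successor J is not.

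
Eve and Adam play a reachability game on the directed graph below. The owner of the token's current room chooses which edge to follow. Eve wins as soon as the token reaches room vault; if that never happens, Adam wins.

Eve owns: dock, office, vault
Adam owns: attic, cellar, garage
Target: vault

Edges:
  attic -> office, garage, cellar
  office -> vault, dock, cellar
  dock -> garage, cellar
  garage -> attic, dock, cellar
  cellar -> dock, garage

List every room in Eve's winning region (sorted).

A0 = {vault}
A1: add {office} — office (Eve) has office→vault.
A2 = A1; e.g. attic (Adam) can still go to garage. Fixed point.
Eve's winning region = {office, vault}.

office, vault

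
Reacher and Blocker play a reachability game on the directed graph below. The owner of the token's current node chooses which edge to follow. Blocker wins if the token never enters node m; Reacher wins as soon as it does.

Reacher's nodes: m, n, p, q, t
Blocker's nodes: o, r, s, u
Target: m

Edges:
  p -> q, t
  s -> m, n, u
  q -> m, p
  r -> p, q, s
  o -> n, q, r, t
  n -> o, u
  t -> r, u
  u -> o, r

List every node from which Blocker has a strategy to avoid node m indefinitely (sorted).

n, o, r, s, t, u

A0 = {m}
A1: add {q} — q (Reacher) has q→m.
A2: add {p} — p (Reacher) has p→q.
A3 = A2; e.g. n (Reacher) has no edge into A2. Fixed point.
Reacher's attractor = {m, p, q}; Blocker avoids the target exactly from the complement.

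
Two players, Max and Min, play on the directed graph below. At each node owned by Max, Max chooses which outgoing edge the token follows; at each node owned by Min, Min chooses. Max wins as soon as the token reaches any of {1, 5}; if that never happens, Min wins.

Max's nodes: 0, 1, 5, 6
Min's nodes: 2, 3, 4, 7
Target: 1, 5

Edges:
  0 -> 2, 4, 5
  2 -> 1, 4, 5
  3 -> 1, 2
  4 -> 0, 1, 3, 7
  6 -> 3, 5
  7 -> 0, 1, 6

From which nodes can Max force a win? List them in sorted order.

A0 = {1, 5}
A1: add {0, 6} — 0 (Max) has 0→5; 6 (Max) has 6→5.
A2: add {7} — 7 (Min): all of {0, 1, 6} already in.
A3 = A2; e.g. 2 (Min) can still go to 4. Fixed point.
Max's winning region = {0, 1, 5, 6, 7}.

0, 1, 5, 6, 7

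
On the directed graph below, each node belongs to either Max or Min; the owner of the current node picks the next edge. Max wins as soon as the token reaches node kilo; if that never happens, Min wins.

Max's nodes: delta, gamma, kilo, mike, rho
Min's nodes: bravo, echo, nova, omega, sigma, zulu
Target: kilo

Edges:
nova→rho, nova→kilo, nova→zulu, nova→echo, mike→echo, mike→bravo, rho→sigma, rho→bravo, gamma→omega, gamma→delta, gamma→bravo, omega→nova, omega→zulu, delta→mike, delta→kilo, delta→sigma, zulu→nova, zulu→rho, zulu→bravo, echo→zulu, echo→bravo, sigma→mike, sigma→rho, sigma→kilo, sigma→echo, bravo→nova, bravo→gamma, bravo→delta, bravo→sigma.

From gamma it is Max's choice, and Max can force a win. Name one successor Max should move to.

A0 = {kilo}
A1: add {delta} — delta (Max) has delta→kilo.
A2: add {gamma} — gamma (Max) has gamma→delta.
A3 = A2; e.g. nova (Min) can still go to rho. Fixed point.
From gamma, successor delta is in the attractor (rank 1); the other successors bravo, omega are not.

delta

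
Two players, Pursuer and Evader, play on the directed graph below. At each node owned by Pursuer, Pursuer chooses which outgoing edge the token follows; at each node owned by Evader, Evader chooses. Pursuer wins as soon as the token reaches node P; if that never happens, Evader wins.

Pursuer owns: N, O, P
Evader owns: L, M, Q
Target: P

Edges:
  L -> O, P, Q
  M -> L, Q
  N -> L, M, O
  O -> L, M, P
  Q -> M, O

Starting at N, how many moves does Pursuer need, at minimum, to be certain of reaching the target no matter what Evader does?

2

A0 = {P}
A1: add {O} — O (Pursuer) has O→P.
A2: add {N} — N (Pursuer) has N→O.
A3 = A2; e.g. L (Evader) can still go to Q. Fixed point.
N enters the attractor at level 2, so Pursuer can force the target in 2 moves from there.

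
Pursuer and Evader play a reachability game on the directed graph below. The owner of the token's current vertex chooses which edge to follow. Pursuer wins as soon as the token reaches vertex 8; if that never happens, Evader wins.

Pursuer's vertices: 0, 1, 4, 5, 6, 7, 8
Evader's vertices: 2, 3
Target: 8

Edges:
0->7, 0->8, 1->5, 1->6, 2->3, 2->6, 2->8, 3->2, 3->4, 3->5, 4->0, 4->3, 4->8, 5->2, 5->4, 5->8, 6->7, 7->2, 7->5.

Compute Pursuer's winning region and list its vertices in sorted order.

A0 = {8}
A1: add {0, 4, 5} — 0 (Pursuer) has 0→8; 4 (Pursuer) has 4→8; 5 (Pursuer) has 5→8.
A2: add {1, 7} — 1 (Pursuer) has 1→5; 7 (Pursuer) has 7→5.
A3: add {6} — 6 (Pursuer) has 6→7.
A4 = A3; e.g. 2 (Evader) can still go to 3. Fixed point.
Pursuer's winning region = {0, 1, 4, 5, 6, 7, 8}.

0, 1, 4, 5, 6, 7, 8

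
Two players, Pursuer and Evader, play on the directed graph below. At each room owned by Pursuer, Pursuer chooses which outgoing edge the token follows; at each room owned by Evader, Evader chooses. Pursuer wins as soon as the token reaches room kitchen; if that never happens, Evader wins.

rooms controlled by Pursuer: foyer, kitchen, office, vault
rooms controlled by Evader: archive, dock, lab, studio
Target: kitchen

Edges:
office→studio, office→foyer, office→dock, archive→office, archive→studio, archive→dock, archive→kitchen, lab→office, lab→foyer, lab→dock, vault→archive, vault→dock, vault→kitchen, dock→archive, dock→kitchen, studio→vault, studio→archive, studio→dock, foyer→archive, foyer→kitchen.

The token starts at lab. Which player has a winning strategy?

A0 = {kitchen}
A1: add {foyer, vault} — vault (Pursuer) has vault→kitchen; foyer (Pursuer) has foyer→kitchen.
A2: add {office} — office (Pursuer) has office→foyer.
A3 = A2; e.g. studio (Evader) can still go to archive. Fixed point.
lab never enters the attractor, so Evader can avoid the target forever.

Evader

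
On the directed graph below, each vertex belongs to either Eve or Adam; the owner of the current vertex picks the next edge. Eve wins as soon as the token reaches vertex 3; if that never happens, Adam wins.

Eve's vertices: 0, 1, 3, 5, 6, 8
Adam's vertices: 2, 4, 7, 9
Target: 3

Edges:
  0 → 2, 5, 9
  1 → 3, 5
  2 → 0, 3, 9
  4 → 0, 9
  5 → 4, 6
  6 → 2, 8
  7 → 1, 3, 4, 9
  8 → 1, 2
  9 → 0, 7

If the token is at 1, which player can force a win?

A0 = {3}
A1: add {1} — 1 (Eve) has 1→3.
1 ∈ A1, so Eve can force the target.

Eve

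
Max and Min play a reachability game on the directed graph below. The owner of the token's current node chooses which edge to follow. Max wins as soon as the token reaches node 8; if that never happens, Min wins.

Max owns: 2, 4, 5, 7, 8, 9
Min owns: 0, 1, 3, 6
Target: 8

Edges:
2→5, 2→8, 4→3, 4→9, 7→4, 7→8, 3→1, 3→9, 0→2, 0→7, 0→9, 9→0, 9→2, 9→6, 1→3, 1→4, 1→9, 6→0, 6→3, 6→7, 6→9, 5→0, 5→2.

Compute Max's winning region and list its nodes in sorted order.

0, 2, 4, 5, 7, 8, 9

A0 = {8}
A1: add {2, 7} — 2 (Max) has 2→8; 7 (Max) has 7→8.
A2: add {5, 9} — 5 (Max) has 5→2; 9 (Max) has 9→2.
A3: add {0, 4} — 0 (Min): all of {2, 7, 9} already in; 4 (Max) has 4→9.
A4 = A3; e.g. 1 (Min) can still go to 3. Fixed point.
Max's winning region = {0, 2, 4, 5, 7, 8, 9}.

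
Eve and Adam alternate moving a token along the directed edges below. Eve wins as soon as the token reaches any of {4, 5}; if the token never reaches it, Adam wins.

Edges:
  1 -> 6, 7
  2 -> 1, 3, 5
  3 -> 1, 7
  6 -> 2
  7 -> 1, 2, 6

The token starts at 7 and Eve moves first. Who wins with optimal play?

Track states (vertex, player-to-move).
A0 = {(4,Eve), (4,Adam), (5,Eve), (5,Adam)}
A1: add {(2,Eve)}.
A2: add {(6,Adam)}.
A3: add {(1,Eve), (7,Eve)}.
(7,Eve) ∈ A3 ⇒ Eve forces the target.

Eve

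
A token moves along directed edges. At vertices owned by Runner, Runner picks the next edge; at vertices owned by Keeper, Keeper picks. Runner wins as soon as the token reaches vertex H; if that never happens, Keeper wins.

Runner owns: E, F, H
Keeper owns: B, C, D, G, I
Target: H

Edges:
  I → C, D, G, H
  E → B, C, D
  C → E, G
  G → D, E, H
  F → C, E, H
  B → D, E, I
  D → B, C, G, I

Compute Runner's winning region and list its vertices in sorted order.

F, H

A0 = {H}
A1: add {F} — F (Runner) has F→H.
A2 = A1; e.g. B (Keeper) can still go to D. Fixed point.
Runner's winning region = {F, H}.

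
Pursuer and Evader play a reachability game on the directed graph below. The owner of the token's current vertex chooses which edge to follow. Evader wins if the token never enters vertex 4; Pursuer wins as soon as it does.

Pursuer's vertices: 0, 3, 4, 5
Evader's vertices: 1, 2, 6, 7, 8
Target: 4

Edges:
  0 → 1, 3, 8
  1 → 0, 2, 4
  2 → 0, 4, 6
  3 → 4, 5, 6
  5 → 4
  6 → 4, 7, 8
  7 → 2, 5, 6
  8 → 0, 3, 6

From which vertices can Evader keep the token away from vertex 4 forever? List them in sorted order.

A0 = {4}
A1: add {3, 5} — 3 (Pursuer) has 3→4; 5 (Pursuer) has 5→4.
A2: add {0} — 0 (Pursuer) has 0→3.
A3 = A2; e.g. 1 (Evader) can still go to 2. Fixed point.
Pursuer's attractor = {0, 3, 4, 5}; Evader avoids the target exactly from the complement.

1, 2, 6, 7, 8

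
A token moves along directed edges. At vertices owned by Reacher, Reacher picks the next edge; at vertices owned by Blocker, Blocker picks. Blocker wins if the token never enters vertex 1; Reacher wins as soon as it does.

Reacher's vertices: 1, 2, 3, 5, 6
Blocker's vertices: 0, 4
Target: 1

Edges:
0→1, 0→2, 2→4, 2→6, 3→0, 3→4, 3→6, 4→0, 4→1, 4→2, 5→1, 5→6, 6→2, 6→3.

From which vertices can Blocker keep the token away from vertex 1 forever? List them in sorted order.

0, 2, 3, 4, 6

A0 = {1}
A1: add {5} — 5 (Reacher) has 5→1.
A2 = A1; e.g. 0 (Blocker) can still go to 2. Fixed point.
Reacher's attractor = {1, 5}; Blocker avoids the target exactly from the complement.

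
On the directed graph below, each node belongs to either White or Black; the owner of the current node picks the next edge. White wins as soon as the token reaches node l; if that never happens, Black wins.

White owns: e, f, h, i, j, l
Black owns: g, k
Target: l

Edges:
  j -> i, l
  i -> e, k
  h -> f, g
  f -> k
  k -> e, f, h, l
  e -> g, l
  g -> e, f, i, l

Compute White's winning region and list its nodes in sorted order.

e, i, j, l

A0 = {l}
A1: add {e, j} — e (White) has e→l; j (White) has j→l.
A2: add {i} — i (White) has i→e.
A3 = A2; e.g. f (White) has no edge into A2. Fixed point.
White's winning region = {e, i, j, l}.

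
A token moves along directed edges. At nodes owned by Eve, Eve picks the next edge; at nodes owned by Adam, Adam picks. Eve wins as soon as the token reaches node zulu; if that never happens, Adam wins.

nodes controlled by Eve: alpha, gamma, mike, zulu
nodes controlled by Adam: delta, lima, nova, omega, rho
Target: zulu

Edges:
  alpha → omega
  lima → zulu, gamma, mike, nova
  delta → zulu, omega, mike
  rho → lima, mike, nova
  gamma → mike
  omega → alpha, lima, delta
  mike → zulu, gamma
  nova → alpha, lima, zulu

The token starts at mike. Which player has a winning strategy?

Eve

A0 = {zulu}
A1: add {mike} — mike (Eve) has mike→zulu.
mike ∈ A1, so Eve can force the target.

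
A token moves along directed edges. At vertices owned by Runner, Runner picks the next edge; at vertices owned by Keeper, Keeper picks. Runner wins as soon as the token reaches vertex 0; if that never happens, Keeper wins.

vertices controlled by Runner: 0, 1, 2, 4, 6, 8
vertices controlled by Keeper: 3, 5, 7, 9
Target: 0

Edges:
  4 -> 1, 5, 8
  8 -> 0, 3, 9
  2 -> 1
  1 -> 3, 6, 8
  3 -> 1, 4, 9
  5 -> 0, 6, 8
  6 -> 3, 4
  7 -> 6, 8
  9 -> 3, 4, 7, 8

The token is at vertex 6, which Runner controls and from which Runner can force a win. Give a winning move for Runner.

A0 = {0}
A1: add {8} — 8 (Runner) has 8→0.
A2: add {1, 4} — 1 (Runner) has 1→8; 4 (Runner) has 4→8.
A3: add {2, 6} — 2 (Runner) has 2→1; 6 (Runner) has 6→4.
A4: add {5, 7} — 5 (Keeper): all of {0, 6, 8} already in; 7 (Keeper): all of {6, 8} already in.
A5 = A4; e.g. 3 (Keeper) can still go to 9. Fixed point.
From 6, successor 4 is in the attractor (rank 2); the other successor 3 is not.

4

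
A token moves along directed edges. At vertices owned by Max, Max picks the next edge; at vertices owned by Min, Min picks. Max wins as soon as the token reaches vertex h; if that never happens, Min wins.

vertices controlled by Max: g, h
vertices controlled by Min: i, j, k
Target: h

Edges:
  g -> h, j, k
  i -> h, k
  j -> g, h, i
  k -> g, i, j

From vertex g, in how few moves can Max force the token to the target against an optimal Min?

1

A0 = {h}
A1: add {g} — g (Max) has g→h.
A2 = A1; e.g. i (Min) can still go to k. Fixed point.
g enters the attractor at level 1, so Max can force the target in 1 move from there.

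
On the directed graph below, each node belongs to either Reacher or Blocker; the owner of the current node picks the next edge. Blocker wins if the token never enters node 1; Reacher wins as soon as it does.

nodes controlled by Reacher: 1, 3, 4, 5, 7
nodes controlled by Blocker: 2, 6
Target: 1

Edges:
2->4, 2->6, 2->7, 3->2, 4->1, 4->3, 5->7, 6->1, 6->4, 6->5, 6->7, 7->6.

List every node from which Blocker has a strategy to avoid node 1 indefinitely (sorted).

2, 3, 5, 6, 7

A0 = {1}
A1: add {4} — 4 (Reacher) has 4→1.
A2 = A1; e.g. 2 (Blocker) can still go to 6. Fixed point.
Reacher's attractor = {1, 4}; Blocker avoids the target exactly from the complement.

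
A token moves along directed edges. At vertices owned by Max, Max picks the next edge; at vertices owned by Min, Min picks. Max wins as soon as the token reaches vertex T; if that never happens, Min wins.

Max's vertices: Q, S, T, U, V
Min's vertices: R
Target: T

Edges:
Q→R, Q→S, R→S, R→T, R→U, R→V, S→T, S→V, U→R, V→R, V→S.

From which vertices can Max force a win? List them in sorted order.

A0 = {T}
A1: add {S} — S (Max) has S→T.
A2: add {Q, V} — Q (Max) has Q→S; V (Max) has V→S.
A3 = A2; e.g. R (Min) can still go to U. Fixed point.
Max's winning region = {Q, S, T, V}.

Q, S, T, V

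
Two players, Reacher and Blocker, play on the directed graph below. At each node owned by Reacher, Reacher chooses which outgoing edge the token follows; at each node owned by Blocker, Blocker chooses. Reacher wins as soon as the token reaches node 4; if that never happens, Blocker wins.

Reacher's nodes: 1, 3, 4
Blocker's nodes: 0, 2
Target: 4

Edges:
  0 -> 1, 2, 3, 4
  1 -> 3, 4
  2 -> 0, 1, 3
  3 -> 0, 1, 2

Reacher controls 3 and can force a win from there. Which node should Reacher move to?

A0 = {4}
A1: add {1} — 1 (Reacher) has 1→4.
A2: add {3} — 3 (Reacher) has 3→1.
A3 = A2; e.g. 0 (Blocker) can still go to 2. Fixed point.
From 3, successor 1 is in the attractor (rank 1); the other successors 0, 2 are not.

1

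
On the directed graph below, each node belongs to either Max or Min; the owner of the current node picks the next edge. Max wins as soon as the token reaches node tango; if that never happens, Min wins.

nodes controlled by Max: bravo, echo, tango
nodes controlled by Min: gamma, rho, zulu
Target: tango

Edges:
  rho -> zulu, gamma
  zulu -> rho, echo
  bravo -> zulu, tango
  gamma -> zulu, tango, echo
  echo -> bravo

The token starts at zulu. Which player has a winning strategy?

Min

A0 = {tango}
A1: add {bravo} — bravo (Max) has bravo→tango.
A2: add {echo} — echo (Max) has echo→bravo.
A3 = A2; e.g. rho (Min) can still go to zulu. Fixed point.
zulu never enters the attractor, so Min can avoid the target forever.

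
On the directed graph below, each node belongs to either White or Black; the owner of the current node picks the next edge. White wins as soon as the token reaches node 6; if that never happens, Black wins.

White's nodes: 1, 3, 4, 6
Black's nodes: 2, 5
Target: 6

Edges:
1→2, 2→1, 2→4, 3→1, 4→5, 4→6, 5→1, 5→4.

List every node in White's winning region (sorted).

4, 6

A0 = {6}
A1: add {4} — 4 (White) has 4→6.
A2 = A1; e.g. 1 (White) has no edge into A1. Fixed point.
White's winning region = {4, 6}.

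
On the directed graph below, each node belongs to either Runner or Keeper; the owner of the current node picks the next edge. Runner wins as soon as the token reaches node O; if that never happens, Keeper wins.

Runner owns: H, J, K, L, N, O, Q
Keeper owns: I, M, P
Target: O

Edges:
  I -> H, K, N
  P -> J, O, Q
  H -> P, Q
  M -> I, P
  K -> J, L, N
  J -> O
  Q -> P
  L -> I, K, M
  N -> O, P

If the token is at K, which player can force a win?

A0 = {O}
A1: add {J, N} — J (Runner) has J→O; N (Runner) has N→O.
A2: add {K} — K (Runner) has K→J.
K ∈ A2, so Runner can force the target.

Runner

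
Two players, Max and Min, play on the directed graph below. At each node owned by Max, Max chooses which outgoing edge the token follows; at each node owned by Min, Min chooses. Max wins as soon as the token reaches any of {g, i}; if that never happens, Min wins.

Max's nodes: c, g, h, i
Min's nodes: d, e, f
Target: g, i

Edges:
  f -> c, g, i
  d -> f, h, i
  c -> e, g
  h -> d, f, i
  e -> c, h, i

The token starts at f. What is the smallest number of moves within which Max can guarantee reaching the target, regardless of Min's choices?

2

A0 = {g, i}
A1: add {c, h} — c (Max) has c→g; h (Max) has h→i.
A2: add {e, f} — e (Min): all of {c, h, i} already in; f (Min): all of {c, g, i} already in.
f enters the attractor at level 2, so Max can force the target in 2 moves from there.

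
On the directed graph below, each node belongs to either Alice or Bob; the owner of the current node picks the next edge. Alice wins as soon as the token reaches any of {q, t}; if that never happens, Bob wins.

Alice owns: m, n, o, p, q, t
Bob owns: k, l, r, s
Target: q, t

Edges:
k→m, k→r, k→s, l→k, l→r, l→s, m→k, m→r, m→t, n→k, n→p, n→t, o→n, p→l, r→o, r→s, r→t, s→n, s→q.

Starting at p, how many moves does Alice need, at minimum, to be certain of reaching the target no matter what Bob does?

A0 = {q, t}
A1: add {m, n} — m (Alice) has m→t; n (Alice) has n→t.
A2: add {o, s} — o (Alice) has o→n; s (Bob): all of {n, q} already in.
A3: add {r} — r (Bob): all of {o, s, t} already in.
A4: add {k} — k (Bob): all of {m, r, s} already in.
A5: add {l} — l (Bob): all of {k, r, s} already in.
A6: add {p} — p (Alice) has p→l.
A6 = all vertices. Fixed point.
p enters the attractor at level 6, so Alice can force the target in 6 moves from there.

6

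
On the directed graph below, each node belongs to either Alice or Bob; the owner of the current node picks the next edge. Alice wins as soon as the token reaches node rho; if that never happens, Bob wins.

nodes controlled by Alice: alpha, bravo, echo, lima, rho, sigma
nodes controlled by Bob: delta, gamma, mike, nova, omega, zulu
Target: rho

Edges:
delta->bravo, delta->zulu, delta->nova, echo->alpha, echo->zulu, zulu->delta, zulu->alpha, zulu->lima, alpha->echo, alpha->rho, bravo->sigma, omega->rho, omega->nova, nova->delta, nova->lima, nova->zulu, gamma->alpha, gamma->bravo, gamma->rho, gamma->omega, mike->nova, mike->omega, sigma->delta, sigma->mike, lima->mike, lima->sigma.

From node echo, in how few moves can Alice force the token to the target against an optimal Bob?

2

A0 = {rho}
A1: add {alpha} — alpha (Alice) has alpha→rho.
A2: add {echo} — echo (Alice) has echo→alpha.
A3 = A2; e.g. delta (Bob) can still go to bravo. Fixed point.
echo enters the attractor at level 2, so Alice can force the target in 2 moves from there.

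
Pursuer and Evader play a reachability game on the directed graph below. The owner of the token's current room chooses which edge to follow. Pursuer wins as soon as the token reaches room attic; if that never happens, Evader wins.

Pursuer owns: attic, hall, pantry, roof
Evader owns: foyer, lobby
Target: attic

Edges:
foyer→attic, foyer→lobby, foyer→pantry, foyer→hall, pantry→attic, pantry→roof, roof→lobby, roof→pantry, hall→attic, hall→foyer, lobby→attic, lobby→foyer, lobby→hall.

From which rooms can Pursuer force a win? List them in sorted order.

attic, hall, pantry, roof

A0 = {attic}
A1: add {hall, pantry} — pantry (Pursuer) has pantry→attic; hall (Pursuer) has hall→attic.
A2: add {roof} — roof (Pursuer) has roof→pantry.
A3 = A2; e.g. lobby (Evader) can still go to foyer. Fixed point.
Pursuer's winning region = {attic, hall, pantry, roof}.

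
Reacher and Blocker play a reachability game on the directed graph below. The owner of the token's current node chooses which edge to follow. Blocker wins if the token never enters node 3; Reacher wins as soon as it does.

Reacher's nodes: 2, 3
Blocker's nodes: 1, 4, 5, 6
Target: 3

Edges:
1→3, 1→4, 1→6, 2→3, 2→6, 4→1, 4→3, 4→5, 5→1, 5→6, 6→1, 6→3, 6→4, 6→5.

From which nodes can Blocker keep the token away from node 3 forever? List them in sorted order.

1, 4, 5, 6

A0 = {3}
A1: add {2} — 2 (Reacher) has 2→3.
A2 = A1; e.g. 1 (Blocker) can still go to 4. Fixed point.
Reacher's attractor = {2, 3}; Blocker avoids the target exactly from the complement.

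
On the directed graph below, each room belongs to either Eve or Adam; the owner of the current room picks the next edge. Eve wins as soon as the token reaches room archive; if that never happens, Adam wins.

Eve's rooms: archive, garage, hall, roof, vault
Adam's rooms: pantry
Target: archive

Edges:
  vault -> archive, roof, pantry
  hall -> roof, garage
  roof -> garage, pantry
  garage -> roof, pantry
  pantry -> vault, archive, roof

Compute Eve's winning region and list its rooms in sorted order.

A0 = {archive}
A1: add {vault} — vault (Eve) has vault→archive.
A2 = A1; e.g. hall (Eve) has no edge into A1. Fixed point.
Eve's winning region = {archive, vault}.

archive, vault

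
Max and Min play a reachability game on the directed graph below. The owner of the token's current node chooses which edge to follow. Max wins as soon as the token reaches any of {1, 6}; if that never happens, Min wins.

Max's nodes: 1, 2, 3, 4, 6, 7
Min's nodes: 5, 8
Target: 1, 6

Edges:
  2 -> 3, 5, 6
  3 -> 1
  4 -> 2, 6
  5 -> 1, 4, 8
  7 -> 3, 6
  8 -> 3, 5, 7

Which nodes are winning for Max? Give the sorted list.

A0 = {1, 6}
A1: add {2, 3, 4, 7} — 2 (Max) has 2→6; 3 (Max) has 3→1; 4 (Max) has 4→6; 7 (Max) has 7→6.
A2 = A1; e.g. 5 (Min) can still go to 8. Fixed point.
Max's winning region = {1, 2, 3, 4, 6, 7}.

1, 2, 3, 4, 6, 7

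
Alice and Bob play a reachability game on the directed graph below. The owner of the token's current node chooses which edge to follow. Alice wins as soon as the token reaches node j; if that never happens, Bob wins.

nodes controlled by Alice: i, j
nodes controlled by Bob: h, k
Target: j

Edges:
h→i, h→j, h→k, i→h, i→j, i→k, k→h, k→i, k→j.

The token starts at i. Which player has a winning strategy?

Alice

A0 = {j}
A1: add {i} — i (Alice) has i→j.
A2 = A1; e.g. h (Bob) can still go to k. Fixed point.
i ∈ A1, so Alice can force the target.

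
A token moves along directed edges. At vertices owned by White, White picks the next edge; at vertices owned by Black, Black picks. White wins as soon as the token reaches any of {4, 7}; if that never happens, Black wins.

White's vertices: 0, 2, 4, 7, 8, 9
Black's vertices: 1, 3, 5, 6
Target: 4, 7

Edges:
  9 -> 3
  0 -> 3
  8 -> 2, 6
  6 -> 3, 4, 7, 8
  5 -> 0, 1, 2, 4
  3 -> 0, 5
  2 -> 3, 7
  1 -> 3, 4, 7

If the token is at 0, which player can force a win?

A0 = {4, 7}
A1: add {2} — 2 (White) has 2→7.
A2: add {8} — 8 (White) has 8→2.
A3 = A2; e.g. 0 (White) has no edge into A2. Fixed point.
0 never enters the attractor, so Black can avoid the target forever.

Black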